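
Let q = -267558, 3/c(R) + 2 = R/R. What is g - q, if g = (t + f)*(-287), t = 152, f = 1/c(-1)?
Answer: 672089/3 ≈ 2.2403e+5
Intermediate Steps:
c(R) = -3 (c(R) = 3/(-2 + R/R) = 3/(-2 + 1) = 3/(-1) = 3*(-1) = -3)
f = -⅓ (f = 1/(-3) = -⅓ ≈ -0.33333)
g = -130585/3 (g = (152 - ⅓)*(-287) = (455/3)*(-287) = -130585/3 ≈ -43528.)
g - q = -130585/3 - 1*(-267558) = -130585/3 + 267558 = 672089/3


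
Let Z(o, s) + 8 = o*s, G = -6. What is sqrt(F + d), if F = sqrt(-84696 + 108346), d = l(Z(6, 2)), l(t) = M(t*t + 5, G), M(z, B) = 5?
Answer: sqrt(5 + 5*sqrt(946)) ≈ 12.601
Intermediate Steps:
Z(o, s) = -8 + o*s
l(t) = 5
d = 5
F = 5*sqrt(946) (F = sqrt(23650) = 5*sqrt(946) ≈ 153.79)
sqrt(F + d) = sqrt(5*sqrt(946) + 5) = sqrt(5 + 5*sqrt(946))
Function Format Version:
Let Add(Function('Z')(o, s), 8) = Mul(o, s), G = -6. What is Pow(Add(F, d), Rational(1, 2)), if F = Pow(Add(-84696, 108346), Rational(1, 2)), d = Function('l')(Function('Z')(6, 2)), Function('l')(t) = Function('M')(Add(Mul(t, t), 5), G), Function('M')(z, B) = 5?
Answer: Pow(Add(5, Mul(5, Pow(946, Rational(1, 2)))), Rational(1, 2)) ≈ 12.601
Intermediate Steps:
Function('Z')(o, s) = Add(-8, Mul(o, s))
Function('l')(t) = 5
d = 5
F = Mul(5, Pow(946, Rational(1, 2))) (F = Pow(23650, Rational(1, 2)) = Mul(5, Pow(946, Rational(1, 2))) ≈ 153.79)
Pow(Add(F, d), Rational(1, 2)) = Pow(Add(Mul(5, Pow(946, Rational(1, 2))), 5), Rational(1, 2)) = Pow(Add(5, Mul(5, Pow(946, Rational(1, 2)))), Rational(1, 2))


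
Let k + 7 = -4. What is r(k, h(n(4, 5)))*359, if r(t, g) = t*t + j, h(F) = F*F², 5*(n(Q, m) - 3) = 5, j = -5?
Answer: 41644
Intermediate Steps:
n(Q, m) = 4 (n(Q, m) = 3 + (⅕)*5 = 3 + 1 = 4)
k = -11 (k = -7 - 4 = -11)
h(F) = F³
r(t, g) = -5 + t² (r(t, g) = t*t - 5 = t² - 5 = -5 + t²)
r(k, h(n(4, 5)))*359 = (-5 + (-11)²)*359 = (-5 + 121)*359 = 116*359 = 41644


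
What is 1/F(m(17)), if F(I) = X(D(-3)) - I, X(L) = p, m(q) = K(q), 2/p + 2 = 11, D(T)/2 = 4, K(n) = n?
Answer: -9/151 ≈ -0.059603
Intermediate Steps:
D(T) = 8 (D(T) = 2*4 = 8)
p = 2/9 (p = 2/(-2 + 11) = 2/9 ≈ 0.22222)
m(q) = q
X(L) = 2/9
F(I) = 2/9 - I
1/F(m(17)) = 1/(2/9 - 1*17) = 1/(2/9 - 17) = 1/(-151/9) = -9/151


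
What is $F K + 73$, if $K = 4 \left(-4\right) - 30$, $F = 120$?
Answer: $-5447$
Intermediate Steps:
$K = -46$ ($K = -16 - 30 = -46$)
$F K + 73 = 120 \left(-46\right) + 73 = -5520 + 73 = -5447$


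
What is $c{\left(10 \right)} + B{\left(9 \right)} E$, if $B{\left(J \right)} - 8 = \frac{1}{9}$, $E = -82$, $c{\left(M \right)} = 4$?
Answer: $- \frac{5950}{9} \approx -661.11$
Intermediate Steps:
$B{\left(J \right)} = \frac{73}{9}$ ($B{\left(J \right)} = 8 + \frac{1}{9} = \frac{73}{9}$)
$c{\left(10 \right)} + B{\left(9 \right)} E = 4 + \frac{73}{9} \left(-82\right) = 4 - \frac{5986}{9} = - \frac{5950}{9}$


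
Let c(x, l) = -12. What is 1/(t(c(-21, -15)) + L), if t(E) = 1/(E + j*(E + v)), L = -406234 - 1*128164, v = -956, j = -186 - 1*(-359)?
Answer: -167476/89498839449 ≈ -1.8713e-6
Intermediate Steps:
j = 173 (j = -186 + 359 = 173)
L = -534398 (L = -406234 - 128164 = -534398)
t(E) = 1/(-165388 + 174*E) (t(E) = 1/(E + 173*(E - 956)) = 1/(E + 173*(-956 + E)) = 1/(E + (-165388 + 173*E)) = 1/(-165388 + 174*E))
1/(t(c(-21, -15)) + L) = 1/(1/(2*(-82694 + 87*(-12))) - 534398) = 1/(1/(2*(-82694 - 1044)) - 534398) = 1/((½)/(-83738) - 534398) = 1/((½)*(-1/83738) - 534398) = 1/(-1/167476 - 534398) = 1/(-89498839449/167476) = -167476/89498839449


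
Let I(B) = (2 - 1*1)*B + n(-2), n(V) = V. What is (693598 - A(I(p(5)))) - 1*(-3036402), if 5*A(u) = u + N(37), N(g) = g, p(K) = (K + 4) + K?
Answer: 18649951/5 ≈ 3.7300e+6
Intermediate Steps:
p(K) = 4 + 2*K (p(K) = (4 + K) + K = 4 + 2*K)
I(B) = -2 + B (I(B) = (2 - 1*1)*B - 2 = (2 - 1)*B - 2 = 1*B - 2 = B - 2 = -2 + B)
A(u) = 37/5 + u/5 (A(u) = (u + 37)/5 = (37 + u)/5 = 37/5 + u/5)
(693598 - A(I(p(5)))) - 1*(-3036402) = (693598 - (37/5 + (-2 + (4 + 2*5))/5)) - 1*(-3036402) = (693598 - (37/5 + (-2 + (4 + 10))/5)) + 3036402 = (693598 - (37/5 + (-2 + 14)/5)) + 3036402 = (693598 - (37/5 + (⅕)*12)) + 3036402 = (693598 - (37/5 + 12/5)) + 3036402 = (693598 - 1*49/5) + 3036402 = (693598 - 49/5) + 3036402 = 3467941/5 + 3036402 = 18649951/5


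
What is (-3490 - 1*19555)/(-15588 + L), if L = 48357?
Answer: -2095/2979 ≈ -0.70326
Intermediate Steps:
(-3490 - 1*19555)/(-15588 + L) = (-3490 - 1*19555)/(-15588 + 48357) = (-3490 - 19555)/32769 = -23045*1/32769 = -2095/2979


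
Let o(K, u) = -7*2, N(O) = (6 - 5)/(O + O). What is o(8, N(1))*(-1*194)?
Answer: 2716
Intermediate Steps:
N(O) = 1/(2*O)
o(K, u) = -14
o(8, N(1))*(-1*194) = -(-14)*194 = -14*(-194) = 2716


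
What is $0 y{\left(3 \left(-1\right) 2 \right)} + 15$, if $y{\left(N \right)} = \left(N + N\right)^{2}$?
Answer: $15$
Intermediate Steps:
$y{\left(N \right)} = 4 N^{2}$ ($y{\left(N \right)} = \left(2 N\right)^{2} = 4 N^{2}$)
$0 y{\left(3 \left(-1\right) 2 \right)} + 15 = 0 \cdot 4 \left(3 \left(-1\right) 2\right)^{2} + 15 = 0 \cdot 4 \left(\left(-3\right) 2\right)^{2} + 15 = 0 \cdot 4 \left(-6\right)^{2} + 15 = 0 \cdot 4 \cdot 36 + 15 = 0 \cdot 144 + 15 = 0 + 15 = 15$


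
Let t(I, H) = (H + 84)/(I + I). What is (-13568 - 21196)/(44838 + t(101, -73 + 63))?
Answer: -3511164/4528675 ≈ -0.77532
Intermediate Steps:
t(I, H) = (84 + H)/(2*I) (t(I, H) = (84 + H)/((2*I)) = (84 + H)*(1/(2*I)) = (84 + H)/(2*I))
(-13568 - 21196)/(44838 + t(101, -73 + 63)) = (-13568 - 21196)/(44838 + (½)*(84 + (-73 + 63))/101) = -34764/(44838 + (½)*(1/101)*(84 - 10)) = -34764/(44838 + (½)*(1/101)*74) = -34764/(44838 + 37/101) = -34764/4528675/101 = -34764*101/4528675 = -3511164/4528675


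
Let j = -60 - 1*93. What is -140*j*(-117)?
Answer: -2506140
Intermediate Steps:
j = -153 (j = -60 - 93 = -153)
-140*j*(-117) = -140*(-153)*(-117) = 21420*(-117) = -2506140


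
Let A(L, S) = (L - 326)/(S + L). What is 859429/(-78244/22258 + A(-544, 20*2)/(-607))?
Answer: -15731583140868/64398911 ≈ -2.4428e+5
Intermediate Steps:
A(L, S) = (-326 + L)/(L + S)
859429/(-78244/22258 + A(-544, 20*2)/(-607)) = 859429/(-78244/22258 + ((-326 - 544)/(-544 + 20*2))/(-607)) = 859429/(-78244*1/22258 + (-870/(-544 + 40))*(-1/607)) = 859429/(-1262/359 + (-870/(-504))*(-1/607)) = 859429/(-1262/359 - 1/504*(-870)*(-1/607)) = 859429/(-1262/359 + (145/84)*(-1/607)) = 859429/(-1262/359 - 145/50988) = 859429/(-64398911/18304692) = 859429*(-18304692/64398911) = -15731583140868/64398911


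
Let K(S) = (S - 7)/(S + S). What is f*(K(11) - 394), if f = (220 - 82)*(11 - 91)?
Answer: 47825280/11 ≈ 4.3478e+6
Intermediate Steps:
K(S) = (-7 + S)/(2*S) (K(S) = (-7 + S)/((2*S)) = (-7 + S)*(1/(2*S)) = (-7 + S)/(2*S))
f = -11040 (f = 138*(-80) = -11040)
f*(K(11) - 394) = -11040*((½)*(-7 + 11)/11 - 394) = -11040*((½)*(1/11)*4 - 394) = -11040*(2/11 - 394) = -11040*(-4332/11) = 47825280/11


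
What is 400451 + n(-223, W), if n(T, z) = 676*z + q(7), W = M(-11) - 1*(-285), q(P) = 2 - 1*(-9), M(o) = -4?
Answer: 590418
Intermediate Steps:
q(P) = 11 (q(P) = 2 + 9 = 11)
W = 281 (W = -4 - 1*(-285) = -4 + 285 = 281)
n(T, z) = 11 + 676*z (n(T, z) = 676*z + 11 = 11 + 676*z)
400451 + n(-223, W) = 400451 + (11 + 676*281) = 400451 + (11 + 189956) = 400451 + 189967 = 590418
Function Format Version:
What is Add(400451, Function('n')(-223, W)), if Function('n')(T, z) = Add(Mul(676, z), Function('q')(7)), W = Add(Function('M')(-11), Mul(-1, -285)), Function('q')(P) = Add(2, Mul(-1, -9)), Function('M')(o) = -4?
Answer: 590418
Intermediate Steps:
Function('q')(P) = 11 (Function('q')(P) = Add(2, 9) = 11)
W = 281 (W = Add(-4, Mul(-1, -285)) = Add(-4, 285) = 281)
Function('n')(T, z) = Add(11, Mul(676, z)) (Function('n')(T, z) = Add(Mul(676, z), 11) = Add(11, Mul(676, z)))
Add(400451, Function('n')(-223, W)) = Add(400451, Add(11, Mul(676, 281))) = Add(400451, Add(11, 189956)) = Add(400451, 189967) = 590418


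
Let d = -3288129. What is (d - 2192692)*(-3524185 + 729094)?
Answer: 15319393449711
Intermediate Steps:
(d - 2192692)*(-3524185 + 729094) = (-3288129 - 2192692)*(-3524185 + 729094) = -5480821*(-2795091) = 15319393449711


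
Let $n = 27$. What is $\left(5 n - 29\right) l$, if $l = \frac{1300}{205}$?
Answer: $\frac{27560}{41} \approx 672.2$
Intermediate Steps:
$l = \frac{260}{41}$ ($l = 1300 \cdot \frac{1}{205} = \frac{260}{41} \approx 6.3415$)
$\left(5 n - 29\right) l = \left(5 \cdot 27 - 29\right) \frac{260}{41} = \left(135 - 29\right) \frac{260}{41} = 106 \cdot \frac{260}{41} = \frac{27560}{41}$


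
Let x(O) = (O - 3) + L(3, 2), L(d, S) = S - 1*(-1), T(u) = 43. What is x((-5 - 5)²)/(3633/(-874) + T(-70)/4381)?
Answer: -382899400/15878591 ≈ -24.114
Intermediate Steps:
L(d, S) = 1 + S (L(d, S) = S + 1 = 1 + S)
x(O) = O (x(O) = (O - 3) + (1 + 2) = (-3 + O) + 3 = O)
x((-5 - 5)²)/(3633/(-874) + T(-70)/4381) = (-5 - 5)²/(3633/(-874) + 43/4381) = (-10)²/(3633*(-1/874) + 43*(1/4381)) = 100/(-3633/874 + 43/4381) = 100/(-15878591/3828994) = 100*(-3828994/15878591) = -382899400/15878591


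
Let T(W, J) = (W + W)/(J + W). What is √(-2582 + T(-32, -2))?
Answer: I*√745654/17 ≈ 50.795*I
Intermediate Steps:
T(W, J) = 2*W/(J + W) (T(W, J) = (2*W)/(J + W) = 2*W/(J + W))
√(-2582 + T(-32, -2)) = √(-2582 + 2*(-32)/(-2 - 32)) = √(-2582 + 2*(-32)/(-34)) = √(-2582 + 2*(-32)*(-1/34)) = √(-2582 + 32/17) = √(-43862/17) = I*√745654/17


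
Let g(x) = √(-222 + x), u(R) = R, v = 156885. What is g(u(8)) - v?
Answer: -156885 + I*√214 ≈ -1.5689e+5 + 14.629*I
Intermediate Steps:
g(u(8)) - v = √(-222 + 8) - 1*156885 = √(-214) - 156885 = I*√214 - 156885 = -156885 + I*√214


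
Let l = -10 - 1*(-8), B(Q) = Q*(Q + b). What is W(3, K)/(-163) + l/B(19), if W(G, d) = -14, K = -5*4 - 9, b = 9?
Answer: 3561/43358 ≈ 0.082130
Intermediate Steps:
K = -29 (K = -20 - 9 = -29)
B(Q) = Q*(9 + Q) (B(Q) = Q*(Q + 9) = Q*(9 + Q))
l = -2 (l = -10 + 8 = -2)
W(3, K)/(-163) + l/B(19) = -14/(-163) - 2*1/(19*(9 + 19)) = -14*(-1/163) - 2/(19*28) = 14/163 - 2/532 = 14/163 - 2*1/532 = 14/163 - 1/266 = 3561/43358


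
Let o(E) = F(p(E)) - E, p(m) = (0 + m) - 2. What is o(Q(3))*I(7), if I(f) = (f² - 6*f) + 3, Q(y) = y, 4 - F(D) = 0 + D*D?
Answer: 0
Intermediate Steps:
p(m) = -2 + m (p(m) = m - 2 = -2 + m)
F(D) = 4 - D² (F(D) = 4 - (0 + D*D) = 4 - (0 + D²) = 4 - D²)
o(E) = 4 - E - (-2 + E)² (o(E) = (4 - (-2 + E)²) - E = 4 - E - (-2 + E)²)
I(f) = 3 + f² - 6*f
o(Q(3))*I(7) = (3*(3 - 1*3))*(3 + 7² - 6*7) = (3*(3 - 3))*(3 + 49 - 42) = (3*0)*10 = 0*10 = 0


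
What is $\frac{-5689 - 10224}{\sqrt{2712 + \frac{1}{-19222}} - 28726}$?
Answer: $\frac{8786699860036}{15861616956809} + \frac{15913 \sqrt{1002044070986}}{15861616956809} \approx 0.55496$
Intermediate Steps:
$\frac{-5689 - 10224}{\sqrt{2712 + \frac{1}{-19222}} - 28726} = - \frac{15913}{\sqrt{2712 - \frac{1}{19222}} - 28726} = - \frac{15913}{\sqrt{\frac{52130063}{19222}} - 28726} = - \frac{15913}{\frac{\sqrt{1002044070986}}{19222} - 28726} = - \frac{15913}{-28726 + \frac{\sqrt{1002044070986}}{19222}}$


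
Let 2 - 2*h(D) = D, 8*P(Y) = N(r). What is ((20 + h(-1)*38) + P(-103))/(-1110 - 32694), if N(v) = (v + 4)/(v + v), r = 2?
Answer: -1235/540864 ≈ -0.0022834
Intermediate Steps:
N(v) = (4 + v)/(2*v) (N(v) = (4 + v)/((2*v)) = (4 + v)*(1/(2*v)) = (4 + v)/(2*v))
P(Y) = 3/16 (P(Y) = ((½)*(4 + 2)/2)/8 = ((½)*(½)*6)/8 = (⅛)*(3/2) = 3/16)
h(D) = 1 - D/2
((20 + h(-1)*38) + P(-103))/(-1110 - 32694) = ((20 + (1 - ½*(-1))*38) + 3/16)/(-1110 - 32694) = ((20 + (1 + ½)*38) + 3/16)/(-33804) = ((20 + (3/2)*38) + 3/16)*(-1/33804) = ((20 + 57) + 3/16)*(-1/33804) = (77 + 3/16)*(-1/33804) = (1235/16)*(-1/33804) = -1235/540864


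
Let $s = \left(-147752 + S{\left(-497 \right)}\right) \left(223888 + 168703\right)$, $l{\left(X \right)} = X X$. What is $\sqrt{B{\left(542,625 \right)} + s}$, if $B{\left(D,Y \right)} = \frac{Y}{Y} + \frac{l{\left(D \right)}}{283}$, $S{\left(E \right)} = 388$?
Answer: $\frac{i \sqrt{4633451313135735}}{283} \approx 2.4053 \cdot 10^{5} i$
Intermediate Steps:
$l{\left(X \right)} = X^{2}$
$B{\left(D,Y \right)} = 1 + \frac{D^{2}}{283}$ ($B{\left(D,Y \right)} = \frac{Y}{Y} + \frac{D^{2}}{283} = 1 + D^{2} \cdot \frac{1}{283} = 1 + \frac{D^{2}}{283}$)
$s = -57853780124$ ($s = \left(-147752 + 388\right) \left(223888 + 168703\right) = \left(-147364\right) 392591 = -57853780124$)
$\sqrt{B{\left(542,625 \right)} + s} = \sqrt{\left(1 + \frac{542^{2}}{283}\right) - 57853780124} = \sqrt{\left(1 + \frac{1}{283} \cdot 293764\right) - 57853780124} = \sqrt{\left(1 + \frac{293764}{283}\right) - 57853780124} = \sqrt{\frac{294047}{283} - 57853780124} = \sqrt{- \frac{16372619481045}{283}} = \frac{i \sqrt{4633451313135735}}{283}$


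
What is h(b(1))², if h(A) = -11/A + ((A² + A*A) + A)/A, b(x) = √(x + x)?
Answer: 51/2 - 7*√2 ≈ 15.601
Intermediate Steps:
b(x) = √2*√x (b(x) = √(2*x) = √2*√x)
h(A) = -11/A + (A + 2*A²)/A (h(A) = -11/A + ((A² + A²) + A)/A = -11/A + (2*A² + A)/A = -11/A + (A + 2*A²)/A)
h(b(1))² = (1 - 11*√2/2 + 2*(√2*√1))² = (1 - 11*√2/2 + 2*(√2*1))² = (1 - 11*√2/2 + 2*√2)² = (1 - 7*√2/2)²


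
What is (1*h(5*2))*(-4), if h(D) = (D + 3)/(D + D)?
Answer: -13/5 ≈ -2.6000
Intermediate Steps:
h(D) = (3 + D)/(2*D) (h(D) = (3 + D)/((2*D)) = (3 + D)*(1/(2*D)) = (3 + D)/(2*D))
(1*h(5*2))*(-4) = (1*((3 + 5*2)/(2*((5*2)))))*(-4) = (1*((½)*(3 + 10)/10))*(-4) = (1*((½)*(⅒)*13))*(-4) = (1*(13/20))*(-4) = (13/20)*(-4) = -13/5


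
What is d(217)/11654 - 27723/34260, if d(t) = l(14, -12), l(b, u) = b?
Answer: -53767367/66544340 ≈ -0.80799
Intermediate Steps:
d(t) = 14
d(217)/11654 - 27723/34260 = 14/11654 - 27723/34260 = 14*(1/11654) - 27723*1/34260 = 7/5827 - 9241/11420 = -53767367/66544340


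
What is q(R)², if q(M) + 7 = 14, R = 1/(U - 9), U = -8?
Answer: 49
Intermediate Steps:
R = -1/17 (R = 1/(-8 - 9) = 1/(-17) = -1/17 ≈ -0.058824)
q(M) = 7 (q(M) = -7 + 14 = 7)
q(R)² = 7² = 49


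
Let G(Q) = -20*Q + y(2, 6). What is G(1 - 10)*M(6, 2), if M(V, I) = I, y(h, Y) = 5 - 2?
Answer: 366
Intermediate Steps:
y(h, Y) = 3
G(Q) = 3 - 20*Q (G(Q) = -20*Q + 3 = 3 - 20*Q)
G(1 - 10)*M(6, 2) = (3 - 20*(1 - 10))*2 = (3 - 20*(-9))*2 = (3 + 180)*2 = 183*2 = 366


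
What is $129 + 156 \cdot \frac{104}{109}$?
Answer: $\frac{30285}{109} \approx 277.84$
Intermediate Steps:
$129 + 156 \cdot \frac{104}{109} = 129 + \frac{16224}{109} = \frac{30285}{109}$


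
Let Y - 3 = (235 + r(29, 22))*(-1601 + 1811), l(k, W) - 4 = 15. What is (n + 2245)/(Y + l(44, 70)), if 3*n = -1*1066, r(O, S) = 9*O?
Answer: 5669/312546 ≈ 0.018138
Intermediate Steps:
l(k, W) = 19 (l(k, W) = 4 + 15 = 19)
n = -1066/3 (n = (-1*1066)/3 = (1/3)*(-1066) = -1066/3 ≈ -355.33)
Y = 104163 (Y = 3 + (235 + 9*29)*(-1601 + 1811) = 3 + (235 + 261)*210 = 3 + 496*210 = 3 + 104160 = 104163)
(n + 2245)/(Y + l(44, 70)) = (-1066/3 + 2245)/(104163 + 19) = (5669/3)/104182 = (5669/3)*(1/104182) = 5669/312546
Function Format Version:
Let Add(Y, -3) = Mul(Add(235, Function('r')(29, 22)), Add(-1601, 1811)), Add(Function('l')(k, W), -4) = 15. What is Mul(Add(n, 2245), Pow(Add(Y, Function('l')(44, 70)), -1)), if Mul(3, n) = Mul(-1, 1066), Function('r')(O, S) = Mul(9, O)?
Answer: Rational(5669, 312546) ≈ 0.018138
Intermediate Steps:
Function('l')(k, W) = 19 (Function('l')(k, W) = Add(4, 15) = 19)
n = Rational(-1066, 3) (n = Mul(Rational(1, 3), Mul(-1, 1066)) = Mul(Rational(1, 3), -1066) = Rational(-1066, 3) ≈ -355.33)
Y = 104163 (Y = Add(3, Mul(Add(235, Mul(9, 29)), Add(-1601, 1811))) = Add(3, Mul(Add(235, 261), 210)) = Add(3, Mul(496, 210)) = Add(3, 104160) = 104163)
Mul(Add(n, 2245), Pow(Add(Y, Function('l')(44, 70)), -1)) = Mul(Add(Rational(-1066, 3), 2245), Pow(Add(104163, 19), -1)) = Mul(Rational(5669, 3), Pow(104182, -1)) = Mul(Rational(5669, 3), Rational(1, 104182)) = Rational(5669, 312546)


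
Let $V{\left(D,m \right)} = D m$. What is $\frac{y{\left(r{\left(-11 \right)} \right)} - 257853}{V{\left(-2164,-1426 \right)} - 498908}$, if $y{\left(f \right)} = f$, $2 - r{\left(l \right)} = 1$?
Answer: $- \frac{64463}{646739} \approx -0.099674$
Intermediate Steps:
$r{\left(l \right)} = 1$ ($r{\left(l \right)} = 2 - 1 = 1$)
$\frac{y{\left(r{\left(-11 \right)} \right)} - 257853}{V{\left(-2164,-1426 \right)} - 498908} = \frac{1 - 257853}{\left(-2164\right) \left(-1426\right) - 498908} = - \frac{257852}{3085864 - 498908} = - \frac{257852}{2586956} = \left(-257852\right) \frac{1}{2586956} = - \frac{64463}{646739}$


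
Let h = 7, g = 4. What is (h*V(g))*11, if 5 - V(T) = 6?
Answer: -77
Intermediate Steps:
V(T) = -1 (V(T) = 5 - 1*6 = 5 - 6 = -1)
(h*V(g))*11 = (7*(-1))*11 = -7*11 = -77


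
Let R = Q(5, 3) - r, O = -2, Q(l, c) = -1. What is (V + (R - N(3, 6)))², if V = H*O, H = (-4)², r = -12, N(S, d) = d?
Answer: 729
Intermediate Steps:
R = 11 (R = -1 - 1*(-12) = -1 + 12 = 11)
H = 16
V = -32 (V = 16*(-2) = -32)
(V + (R - N(3, 6)))² = (-32 + (11 - 1*6))² = (-32 + (11 - 6))² = (-32 + 5)² = (-27)² = 729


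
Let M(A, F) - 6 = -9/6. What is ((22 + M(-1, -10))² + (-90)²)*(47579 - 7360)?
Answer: 1416070771/4 ≈ 3.5402e+8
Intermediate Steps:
M(A, F) = 9/2 (M(A, F) = 6 - 9/6 = 6 - 9*⅙ = 6 - 3/2 = 9/2)
((22 + M(-1, -10))² + (-90)²)*(47579 - 7360) = ((22 + 9/2)² + (-90)²)*(47579 - 7360) = ((53/2)² + 8100)*40219 = (2809/4 + 8100)*40219 = (35209/4)*40219 = 1416070771/4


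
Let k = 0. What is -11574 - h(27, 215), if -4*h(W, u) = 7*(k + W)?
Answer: -46107/4 ≈ -11527.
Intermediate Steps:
h(W, u) = -7*W/4 (h(W, u) = -7*(0 + W)/4 = -7*W/4)
-11574 - h(27, 215) = -11574 - (-7)*27/4 = -11574 - 1*(-189/4) = -11574 + 189/4 = -46107/4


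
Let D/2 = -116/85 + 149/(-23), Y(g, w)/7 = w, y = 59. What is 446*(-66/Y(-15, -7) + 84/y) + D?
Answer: 6895503894/5651905 ≈ 1220.0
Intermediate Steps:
Y(g, w) = 7*w
D = -30666/1955 (D = 2*(-116/85 + 149/(-23)) = 2*(-116*1/85 + 149*(-1/23)) = 2*(-116/85 - 149/23) = 2*(-15333/1955) = -30666/1955 ≈ -15.686)
446*(-66/Y(-15, -7) + 84/y) + D = 446*(-66/(7*(-7)) + 84/59) - 30666/1955 = 446*(-66/(-49) + 84*(1/59)) - 30666/1955 = 446*(-66*(-1/49) + 84/59) - 30666/1955 = 446*(66/49 + 84/59) - 30666/1955 = 446*(8010/2891) - 30666/1955 = 3572460/2891 - 30666/1955 = 6895503894/5651905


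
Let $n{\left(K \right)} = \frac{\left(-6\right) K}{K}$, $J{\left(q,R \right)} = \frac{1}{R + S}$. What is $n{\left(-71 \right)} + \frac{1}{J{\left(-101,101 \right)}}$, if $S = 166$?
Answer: $261$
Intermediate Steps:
$J{\left(q,R \right)} = \frac{1}{166 + R}$ ($J{\left(q,R \right)} = \frac{1}{R + 166} = \frac{1}{166 + R}$)
$n{\left(K \right)} = -6$
$n{\left(-71 \right)} + \frac{1}{J{\left(-101,101 \right)}} = -6 + \frac{1}{\frac{1}{166 + 101}} = -6 + \frac{1}{\frac{1}{267}} = -6 + 267 = 261$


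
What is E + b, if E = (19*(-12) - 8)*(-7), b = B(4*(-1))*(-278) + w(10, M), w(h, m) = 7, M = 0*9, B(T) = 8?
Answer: -565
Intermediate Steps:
M = 0
b = -2217 (b = 8*(-278) + 7 = -2224 + 7 = -2217)
E = 1652 (E = (-228 - 8)*(-7) = -236*(-7) = 1652)
E + b = 1652 - 2217 = -565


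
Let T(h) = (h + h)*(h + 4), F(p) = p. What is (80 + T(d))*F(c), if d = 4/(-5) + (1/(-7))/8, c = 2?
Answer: 2931961/19600 ≈ 149.59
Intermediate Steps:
d = -229/280 (d = 4*(-⅕) + (1*(-⅐))*(⅛) = -⅘ - ⅐*⅛ = -⅘ - 1/56 = -229/280 ≈ -0.81786)
T(h) = 2*h*(4 + h) (T(h) = (2*h)*(4 + h) = 2*h*(4 + h))
(80 + T(d))*F(c) = (80 + 2*(-229/280)*(4 - 229/280))*2 = (80 + 2*(-229/280)*(891/280))*2 = (80 - 204039/39200)*2 = (2931961/39200)*2 = 2931961/19600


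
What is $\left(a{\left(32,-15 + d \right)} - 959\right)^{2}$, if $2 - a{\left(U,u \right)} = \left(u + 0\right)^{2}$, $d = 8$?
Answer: $1012036$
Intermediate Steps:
$a{\left(U,u \right)} = 2 - u^{2}$ ($a{\left(U,u \right)} = 2 - \left(u + 0\right)^{2} = 2 - u^{2}$)
$\left(a{\left(32,-15 + d \right)} - 959\right)^{2} = \left(\left(2 - \left(-15 + 8\right)^{2}\right) - 959\right)^{2} = \left(\left(2 - \left(-7\right)^{2}\right) - 959\right)^{2} = \left(\left(2 - 49\right) - 959\right)^{2} = \left(-47 - 959\right)^{2} = \left(-1006\right)^{2} = 1012036$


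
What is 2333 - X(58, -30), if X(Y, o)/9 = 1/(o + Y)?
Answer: 65315/28 ≈ 2332.7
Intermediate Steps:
X(Y, o) = 9/(Y + o) (X(Y, o) = 9/(o + Y) = 9/(Y + o))
2333 - X(58, -30) = 2333 - 9/(58 - 30) = 2333 - 9/28 = 65315/28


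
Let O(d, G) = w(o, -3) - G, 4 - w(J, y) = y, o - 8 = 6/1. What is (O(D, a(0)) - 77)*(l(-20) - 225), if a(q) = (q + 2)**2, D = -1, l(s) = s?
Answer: 18130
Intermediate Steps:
o = 14 (o = 8 + 6/1 = 8 + 6*1 = 8 + 6 = 14)
w(J, y) = 4 - y
a(q) = (2 + q)**2
O(d, G) = 7 - G (O(d, G) = (4 - 1*(-3)) - G = (4 + 3) - G = 7 - G)
(O(D, a(0)) - 77)*(l(-20) - 225) = ((7 - (2 + 0)**2) - 77)*(-20 - 225) = ((7 - 1*2**2) - 77)*(-245) = ((7 - 1*4) - 77)*(-245) = ((7 - 4) - 77)*(-245) = (3 - 77)*(-245) = -74*(-245) = 18130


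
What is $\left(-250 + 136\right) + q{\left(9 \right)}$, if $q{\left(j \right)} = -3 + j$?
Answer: $-108$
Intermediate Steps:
$\left(-250 + 136\right) + q{\left(9 \right)} = \left(-250 + 136\right) + \left(-3 + 9\right) = -114 + 6 = -108$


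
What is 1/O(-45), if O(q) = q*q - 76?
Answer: 1/1949 ≈ 0.00051308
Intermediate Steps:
O(q) = -76 + q² (O(q) = q² - 76 = -76 + q²)
1/O(-45) = 1/(-76 + (-45)²) = 1/(-76 + 2025) = 1/1949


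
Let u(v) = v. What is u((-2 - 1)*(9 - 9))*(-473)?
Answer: 0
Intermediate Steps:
u((-2 - 1)*(9 - 9))*(-473) = ((-2 - 1)*(9 - 9))*(-473) = -3*0*(-473) = 0*(-473) = 0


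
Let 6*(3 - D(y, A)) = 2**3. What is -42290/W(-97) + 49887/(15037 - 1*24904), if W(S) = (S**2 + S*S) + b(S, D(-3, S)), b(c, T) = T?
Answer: -4535559/621049 ≈ -7.3031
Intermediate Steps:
D(y, A) = 5/3 (D(y, A) = 3 - 1/6*2**3 = 3 - 1/6*8 = 3 - 4/3 = 5/3)
W(S) = 5/3 + 2*S**2 (W(S) = (S**2 + S*S) + 5/3 = (S**2 + S**2) + 5/3 = 2*S**2 + 5/3 = 5/3 + 2*S**2)
-42290/W(-97) + 49887/(15037 - 1*24904) = -42290/(5/3 + 2*(-97)**2) + 49887/(15037 - 1*24904) = -42290/(5/3 + 2*9409) + 49887/(15037 - 24904) = -42290/(5/3 + 18818) + 49887/(-9867) = -42290/56459/3 + 49887*(-1/9867) = -42290*3/56459 - 723/143 = -126870/56459 - 723/143 = -4535559/621049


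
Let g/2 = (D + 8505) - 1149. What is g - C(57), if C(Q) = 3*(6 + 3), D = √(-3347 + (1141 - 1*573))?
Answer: 14685 + 2*I*√2779 ≈ 14685.0 + 105.43*I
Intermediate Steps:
D = I*√2779 (D = √(-3347 + (1141 - 573)) = √(-3347 + 568) = √(-2779) = I*√2779 ≈ 52.716*I)
C(Q) = 27 (C(Q) = 3*9 = 27)
g = 14712 + 2*I*√2779 (g = 2*((I*√2779 + 8505) - 1149) = 2*((8505 + I*√2779) - 1149) = 2*(7356 + I*√2779) = 14712 + 2*I*√2779 ≈ 14712.0 + 105.43*I)
g - C(57) = (14712 + 2*I*√2779) - 1*27 = (14712 + 2*I*√2779) - 27 = 14685 + 2*I*√2779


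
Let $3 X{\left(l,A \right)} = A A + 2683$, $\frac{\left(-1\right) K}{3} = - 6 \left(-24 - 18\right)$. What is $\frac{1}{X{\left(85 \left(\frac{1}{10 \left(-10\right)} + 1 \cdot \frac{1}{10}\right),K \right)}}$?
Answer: $\frac{3}{574219} \approx 5.2245 \cdot 10^{-6}$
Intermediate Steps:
$K = -756$ ($K = - 3 \left(- 6 \left(-24 - 18\right)\right) = - 3 \left(\left(-6\right) \left(-42\right)\right) = \left(-3\right) 252 = -756$)
$X{\left(l,A \right)} = \frac{2683}{3} + \frac{A^{2}}{3}$ ($X{\left(l,A \right)} = \frac{A A + 2683}{3} = \frac{A^{2} + 2683}{3} = \frac{2683 + A^{2}}{3} = \frac{2683}{3} + \frac{A^{2}}{3}$)
$\frac{1}{X{\left(85 \left(\frac{1}{10 \left(-10\right)} + 1 \cdot \frac{1}{10}\right),K \right)}} = \frac{1}{\frac{2683}{3} + \frac{\left(-756\right)^{2}}{3}} = \frac{1}{\frac{2683}{3} + \frac{1}{3} \cdot 571536} = \frac{1}{\frac{2683}{3} + 190512} = \frac{1}{\frac{574219}{3}} = \frac{3}{574219}$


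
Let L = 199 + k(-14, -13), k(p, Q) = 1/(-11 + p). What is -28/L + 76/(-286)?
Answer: -144556/355641 ≈ -0.40647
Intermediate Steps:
L = 4974/25 (L = 199 + 1/(-11 - 14) = 199 + 1/(-25) = 199 - 1/25 = 4974/25 ≈ 198.96)
-28/L + 76/(-286) = -28/4974/25 + 76/(-286) = -28*25/4974 + 76*(-1/286) = -350/2487 - 38/143 = -144556/355641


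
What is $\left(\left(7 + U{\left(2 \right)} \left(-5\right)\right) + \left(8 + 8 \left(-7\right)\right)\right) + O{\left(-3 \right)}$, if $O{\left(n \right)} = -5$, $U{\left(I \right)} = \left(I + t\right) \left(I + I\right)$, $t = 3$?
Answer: $-146$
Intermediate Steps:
$U{\left(I \right)} = 2 I \left(3 + I\right)$ ($U{\left(I \right)} = \left(I + 3\right) \left(I + I\right) = \left(3 + I\right) 2 I = 2 I \left(3 + I\right)$)
$\left(\left(7 + U{\left(2 \right)} \left(-5\right)\right) + \left(8 + 8 \left(-7\right)\right)\right) + O{\left(-3 \right)} = \left(\left(7 + 2 \cdot 2 \left(3 + 2\right) \left(-5\right)\right) + \left(8 + 8 \left(-7\right)\right)\right) - 5 = \left(\left(7 + 2 \cdot 2 \cdot 5 \left(-5\right)\right) + \left(8 - 56\right)\right) - 5 = \left(\left(7 + 20 \left(-5\right)\right) - 48\right) - 5 = \left(\left(7 - 100\right) - 48\right) - 5 = \left(-93 - 48\right) - 5 = -141 - 5 = -146$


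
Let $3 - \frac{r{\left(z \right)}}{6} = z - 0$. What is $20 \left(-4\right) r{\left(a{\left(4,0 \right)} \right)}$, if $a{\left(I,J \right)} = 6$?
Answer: $1440$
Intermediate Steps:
$r{\left(z \right)} = 18 - 6 z$ ($r{\left(z \right)} = 18 - 6 \left(z - 0\right) = 18 - 6 \left(z + 0\right) = 18 - 6 z$)
$20 \left(-4\right) r{\left(a{\left(4,0 \right)} \right)} = 20 \left(-4\right) \left(18 - 36\right) = - 80 \left(18 - 36\right) = \left(-80\right) \left(-18\right) = 1440$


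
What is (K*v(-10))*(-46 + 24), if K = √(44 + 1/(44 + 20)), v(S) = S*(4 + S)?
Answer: -495*√313 ≈ -8757.4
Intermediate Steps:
K = 3*√313/8 (K = √(44 + 1/64) = √(2817/64) = 3*√313/8 ≈ 6.6344)
(K*v(-10))*(-46 + 24) = ((3*√313/8)*(-10*(4 - 10)))*(-46 + 24) = ((3*√313/8)*(-10*(-6)))*(-22) = ((3*√313/8)*60)*(-22) = (45*√313/2)*(-22) = -495*√313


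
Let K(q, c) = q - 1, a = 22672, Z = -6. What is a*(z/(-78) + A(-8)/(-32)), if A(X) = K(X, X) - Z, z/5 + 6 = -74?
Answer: 710353/6 ≈ 1.1839e+5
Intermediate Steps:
z = -400 (z = -30 + 5*(-74) = -30 - 370 = -400)
K(q, c) = -1 + q
A(X) = 5 + X (A(X) = (-1 + X) - 1*(-6) = (-1 + X) + 6 = 5 + X)
a*(z/(-78) + A(-8)/(-32)) = 22672*(-400/(-78) + (5 - 8)/(-32)) = 22672*(-400*(-1/78) - 3*(-1/32)) = 22672*(200/39 + 3/32) = 22672*(6517/1248) = 710353/6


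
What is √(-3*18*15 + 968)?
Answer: √158 ≈ 12.570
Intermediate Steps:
√(-3*18*15 + 968) = √(-54*15 + 968) = √(-810 + 968) = √158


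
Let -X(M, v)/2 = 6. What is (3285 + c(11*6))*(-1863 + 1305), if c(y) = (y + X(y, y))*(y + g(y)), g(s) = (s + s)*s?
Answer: -266331726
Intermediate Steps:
g(s) = 2*s² (g(s) = (2*s)*s = 2*s²)
X(M, v) = -12 (X(M, v) = -2*6 = -12)
c(y) = (-12 + y)*(y + 2*y²) (c(y) = (y - 12)*(y + 2*y²) = (-12 + y)*(y + 2*y²))
(3285 + c(11*6))*(-1863 + 1305) = (3285 + (11*6)*(-12 - 253*6 + 2*(11*6)²))*(-1863 + 1305) = (3285 + 66*(-12 - 23*66 + 2*66²))*(-558) = (3285 + 66*(-12 - 1518 + 2*4356))*(-558) = (3285 + 66*(-12 - 1518 + 8712))*(-558) = (3285 + 66*7182)*(-558) = (3285 + 474012)*(-558) = 477297*(-558) = -266331726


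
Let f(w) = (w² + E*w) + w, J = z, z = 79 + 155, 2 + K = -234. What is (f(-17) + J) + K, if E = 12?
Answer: 66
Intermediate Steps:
K = -236 (K = -2 - 234 = -236)
z = 234
J = 234
f(w) = w² + 13*w (f(w) = (w² + 12*w) + w = w² + 13*w)
(f(-17) + J) + K = (-17*(13 - 17) + 234) - 236 = (-17*(-4) + 234) - 236 = (68 + 234) - 236 = 302 - 236 = 66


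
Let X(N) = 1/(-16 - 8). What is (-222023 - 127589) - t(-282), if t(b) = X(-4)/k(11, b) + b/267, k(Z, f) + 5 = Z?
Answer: -4480613767/12816 ≈ -3.4961e+5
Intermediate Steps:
k(Z, f) = -5 + Z
X(N) = -1/24 (X(N) = 1/(-24) = -1/24)
t(b) = -1/144 + b/267 (t(b) = -1/(24*(-5 + 11)) + b/267 = -1/24/6 + b*(1/267) = -1/24*⅙ + b/267 = -1/144 + b/267)
(-222023 - 127589) - t(-282) = (-222023 - 127589) - (-1/144 + (1/267)*(-282)) = -349612 - (-1/144 - 94/89) = -349612 - 1*(-13625/12816) = -349612 + 13625/12816 = -4480613767/12816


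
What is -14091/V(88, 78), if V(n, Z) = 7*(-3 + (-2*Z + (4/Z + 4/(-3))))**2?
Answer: -3061773/39075001 ≈ -0.078356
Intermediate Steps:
V(n, Z) = 7*(-13/3 - 2*Z + 4/Z)**2 (V(n, Z) = 7*(-3 + (-2*Z + (4/Z + 4*(-1/3))))**2 = 7*(-3 + (-2*Z + (4/Z - 4/3)))**2 = 7*(-3 + (-2*Z + (-4/3 + 4/Z)))**2 = 7*(-3 + (-4/3 - 2*Z + 4/Z))**2 = 7*(-13/3 - 2*Z + 4/Z)**2)
-14091/V(88, 78) = -14091*54756/(7*(-12 + 6*78**2 + 13*78)**2) = -14091*54756/(7*(-12 + 6*6084 + 1014)**2) = -14091*54756/(7*(-12 + 36504 + 1014)**2) = -14091/((7/9)*(1/6084)*37506**2) = -14091/((7/9)*(1/6084)*1406700036) = -14091/273525007/1521 = -14091*1521/273525007 = -3061773/39075001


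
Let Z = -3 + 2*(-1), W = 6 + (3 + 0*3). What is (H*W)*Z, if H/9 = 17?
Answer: -6885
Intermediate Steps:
H = 153 (H = 9*17 = 153)
W = 9 (W = 6 + (3 + 0) = 6 + 3 = 9)
Z = -5 (Z = -3 - 2 = -5)
(H*W)*Z = (153*9)*(-5) = 1377*(-5) = -6885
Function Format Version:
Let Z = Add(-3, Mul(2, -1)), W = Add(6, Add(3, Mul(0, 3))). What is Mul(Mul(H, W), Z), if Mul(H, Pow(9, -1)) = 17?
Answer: -6885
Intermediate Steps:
H = 153 (H = Mul(9, 17) = 153)
W = 9 (W = Add(6, Add(3, 0)) = Add(6, 3) = 9)
Z = -5 (Z = Add(-3, -2) = -5)
Mul(Mul(H, W), Z) = Mul(Mul(153, 9), -5) = Mul(1377, -5) = -6885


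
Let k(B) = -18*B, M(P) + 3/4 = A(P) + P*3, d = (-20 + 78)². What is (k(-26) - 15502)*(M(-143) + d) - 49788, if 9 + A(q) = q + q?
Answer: -79456545/2 ≈ -3.9728e+7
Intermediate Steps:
d = 3364 (d = 58² = 3364)
A(q) = -9 + 2*q (A(q) = -9 + (q + q) = -9 + 2*q)
M(P) = -39/4 + 5*P (M(P) = -¾ + ((-9 + 2*P) + P*3) = -¾ + ((-9 + 2*P) + 3*P) = -¾ + (-9 + 5*P) = -39/4 + 5*P)
(k(-26) - 15502)*(M(-143) + d) - 49788 = (-18*(-26) - 15502)*((-39/4 + 5*(-143)) + 3364) - 49788 = (468 - 15502)*((-39/4 - 715) + 3364) - 49788 = -15034*(-2899/4 + 3364) - 49788 = -15034*10557/4 - 49788 = -79356969/2 - 49788 = -79456545/2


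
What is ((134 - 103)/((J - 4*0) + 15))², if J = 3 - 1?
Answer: 961/289 ≈ 3.3253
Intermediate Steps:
J = 2
((134 - 103)/((J - 4*0) + 15))² = ((134 - 103)/((2 - 4*0) + 15))² = (31/((2 + 0) + 15))² = (31/(2 + 15))² = (31/17)² = 961/289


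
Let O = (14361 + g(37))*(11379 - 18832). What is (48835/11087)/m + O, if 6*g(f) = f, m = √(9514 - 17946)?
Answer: -642470959/6 - 48835*I*√527/23371396 ≈ -1.0708e+8 - 0.047968*I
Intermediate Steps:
m = 4*I*√527 (m = √(-8432) = 4*I*√527 ≈ 91.826*I)
g(f) = f/6
O = -642470959/6 (O = (14361 + (⅙)*37)*(11379 - 18832) = (14361 + 37/6)*(-7453) = (86203/6)*(-7453) = -642470959/6 ≈ -1.0708e+8)
(48835/11087)/m + O = (48835/11087)/((4*I*√527)) - 642470959/6 = (48835*(1/11087))*(-I*√527/2108) - 642470959/6 = 48835*(-I*√527/2108)/11087 - 642470959/6 = -48835*I*√527/23371396 - 642470959/6 = -642470959/6 - 48835*I*√527/23371396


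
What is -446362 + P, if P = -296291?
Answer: -742653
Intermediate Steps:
-446362 + P = -446362 - 296291 = -742653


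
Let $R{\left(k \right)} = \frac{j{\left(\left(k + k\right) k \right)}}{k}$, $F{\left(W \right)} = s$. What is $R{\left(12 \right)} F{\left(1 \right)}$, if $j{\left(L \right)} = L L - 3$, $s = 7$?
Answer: $\frac{193529}{4} \approx 48382.0$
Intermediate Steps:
$F{\left(W \right)} = 7$
$j{\left(L \right)} = -3 + L^{2}$ ($j{\left(L \right)} = L^{2} - 3 = -3 + L^{2}$)
$R{\left(k \right)} = \frac{-3 + 4 k^{4}}{k}$ ($R{\left(k \right)} = \frac{-3 + \left(\left(k + k\right) k\right)^{2}}{k} = \frac{-3 + \left(2 k k\right)^{2}}{k} = \frac{-3 + \left(2 k^{2}\right)^{2}}{k} = \frac{-3 + 4 k^{4}}{k}$)
$R{\left(12 \right)} F{\left(1 \right)} = \frac{-3 + 4 \cdot 12^{4}}{12} \cdot 7 = \frac{-3 + 4 \cdot 20736}{12} \cdot 7 = \frac{-3 + 82944}{12} \cdot 7 = \frac{1}{12} \cdot 82941 \cdot 7 = \frac{27647}{4} \cdot 7 = \frac{193529}{4}$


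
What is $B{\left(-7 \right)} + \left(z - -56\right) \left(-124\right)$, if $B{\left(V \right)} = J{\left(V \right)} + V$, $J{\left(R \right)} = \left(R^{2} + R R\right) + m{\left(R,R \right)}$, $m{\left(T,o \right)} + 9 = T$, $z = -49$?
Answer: $-793$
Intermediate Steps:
$m{\left(T,o \right)} = -9 + T$
$J{\left(R \right)} = -9 + R + 2 R^{2}$ ($J{\left(R \right)} = \left(R^{2} + R R\right) + \left(-9 + R\right) = \left(R^{2} + R^{2}\right) + \left(-9 + R\right) = 2 R^{2} + \left(-9 + R\right) = -9 + R + 2 R^{2}$)
$B{\left(V \right)} = -9 + 2 V + 2 V^{2}$ ($B{\left(V \right)} = \left(-9 + V + 2 V^{2}\right) + V = -9 + 2 V + 2 V^{2}$)
$B{\left(-7 \right)} + \left(z - -56\right) \left(-124\right) = \left(-9 + 2 \left(-7\right) + 2 \left(-7\right)^{2}\right) + \left(-49 - -56\right) \left(-124\right) = \left(-9 - 14 + 2 \cdot 49\right) + \left(-49 + 56\right) \left(-124\right) = \left(-9 - 14 + 98\right) + 7 \left(-124\right) = 75 - 868 = -793$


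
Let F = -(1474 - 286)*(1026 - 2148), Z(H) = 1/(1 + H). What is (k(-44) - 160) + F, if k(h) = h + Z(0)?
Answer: 1332733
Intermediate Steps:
k(h) = 1 + h (k(h) = h + 1/(1 + 0) = h + 1/1 = h + 1 = 1 + h)
F = 1332936 (F = -1188*(-1122) = -1*(-1332936) = 1332936)
(k(-44) - 160) + F = ((1 - 44) - 160) + 1332936 = (-43 - 160) + 1332936 = -203 + 1332936 = 1332733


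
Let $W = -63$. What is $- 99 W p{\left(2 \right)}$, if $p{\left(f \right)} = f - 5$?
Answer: $-18711$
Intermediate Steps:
$p{\left(f \right)} = -5 + f$ ($p{\left(f \right)} = f - 5 = -5 + f$)
$- 99 W p{\left(2 \right)} = \left(-99\right) \left(-63\right) \left(-5 + 2\right) = 6237 \left(-3\right) = -18711$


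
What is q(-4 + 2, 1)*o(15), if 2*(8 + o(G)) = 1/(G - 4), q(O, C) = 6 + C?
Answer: -1225/22 ≈ -55.682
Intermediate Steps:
o(G) = -8 + 1/(2*(-4 + G)) (o(G) = -8 + 1/(2*(G - 4)) = -8 + 1/(2*(-4 + G)))
q(-4 + 2, 1)*o(15) = (6 + 1)*((65 - 16*15)/(2*(-4 + 15))) = 7*((½)*(65 - 240)/11) = 7*((½)*(1/11)*(-175)) = 7*(-175/22) = -1225/22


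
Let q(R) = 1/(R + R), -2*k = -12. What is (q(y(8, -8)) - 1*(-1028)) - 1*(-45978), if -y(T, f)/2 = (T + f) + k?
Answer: 1128143/24 ≈ 47006.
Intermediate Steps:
k = 6 (k = -½*(-12) = 6)
y(T, f) = -12 - 2*T - 2*f (y(T, f) = -2*((T + f) + 6) = -2*(6 + T + f) = -12 - 2*T - 2*f)
q(R) = 1/(2*R)
(q(y(8, -8)) - 1*(-1028)) - 1*(-45978) = (1/(2*(-12 - 2*8 - 2*(-8))) - 1*(-1028)) - 1*(-45978) = (1/(2*(-12 - 16 + 16)) + 1028) + 45978 = ((½)/(-12) + 1028) + 45978 = ((½)*(-1/12) + 1028) + 45978 = (-1/24 + 1028) + 45978 = 24671/24 + 45978 = 1128143/24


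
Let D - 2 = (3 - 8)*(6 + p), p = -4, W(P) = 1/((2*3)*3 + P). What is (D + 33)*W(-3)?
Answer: 5/3 ≈ 1.6667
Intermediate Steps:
W(P) = 1/(18 + P) (W(P) = 1/(6*3 + P) = 1/(18 + P))
D = -8 (D = 2 + (3 - 8)*(6 - 4) = 2 - 5*2 = 2 - 10 = -8)
(D + 33)*W(-3) = (-8 + 33)/(18 - 3) = 25/15 = 25*(1/15) = 5/3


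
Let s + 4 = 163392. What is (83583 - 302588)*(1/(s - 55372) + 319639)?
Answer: -7561394273906125/108016 ≈ -7.0003e+10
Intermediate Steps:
s = 163388 (s = -4 + 163392 = 163388)
(83583 - 302588)*(1/(s - 55372) + 319639) = (83583 - 302588)*(1/(163388 - 55372) + 319639) = -219005*(1/108016 + 319639) = -219005*34526126225/108016 = -7561394273906125/108016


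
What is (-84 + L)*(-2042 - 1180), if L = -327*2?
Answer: 2377836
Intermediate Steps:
L = -654
(-84 + L)*(-2042 - 1180) = (-84 - 654)*(-2042 - 1180) = -738*(-3222) = 2377836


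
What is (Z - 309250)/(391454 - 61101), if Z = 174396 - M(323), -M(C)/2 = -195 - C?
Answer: -135890/330353 ≈ -0.41135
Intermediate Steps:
M(C) = 390 + 2*C (M(C) = -2*(-195 - C) = 390 + 2*C)
Z = 173360 (Z = 174396 - (390 + 2*323) = 174396 - (390 + 646) = 174396 - 1*1036 = 174396 - 1036 = 173360)
(Z - 309250)/(391454 - 61101) = (173360 - 309250)/(391454 - 61101) = -135890/330353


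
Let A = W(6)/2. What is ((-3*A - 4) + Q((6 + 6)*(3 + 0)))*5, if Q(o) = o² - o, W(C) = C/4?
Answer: 25075/4 ≈ 6268.8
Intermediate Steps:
W(C) = C/4 (W(C) = C*(¼) = C/4)
A = ¾ (A = ((¼)*6)/2 = (3/2)*(½) = ¾ ≈ 0.75000)
((-3*A - 4) + Q((6 + 6)*(3 + 0)))*5 = ((-3*¾ - 4) + ((6 + 6)*(3 + 0))*(-1 + (6 + 6)*(3 + 0)))*5 = ((-9/4 - 4) + (12*3)*(-1 + 12*3))*5 = (-25/4 + 36*(-1 + 36))*5 = (-25/4 + 36*35)*5 = (-25/4 + 1260)*5 = (5015/4)*5 = 25075/4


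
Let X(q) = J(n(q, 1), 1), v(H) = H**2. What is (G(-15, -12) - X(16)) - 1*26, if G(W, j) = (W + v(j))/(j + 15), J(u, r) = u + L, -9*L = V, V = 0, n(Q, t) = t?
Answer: 16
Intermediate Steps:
L = 0 (L = -1/9*0 = 0)
J(u, r) = u (J(u, r) = u + 0 = u)
X(q) = 1
G(W, j) = (W + j**2)/(15 + j) (G(W, j) = (W + j**2)/(j + 15) = (W + j**2)/(15 + j))
(G(-15, -12) - X(16)) - 1*26 = ((-15 + (-12)**2)/(15 - 12) - 1*1) - 1*26 = ((-15 + 144)/3 - 1) - 26 = ((1/3)*129 - 1) - 26 = (43 - 1) - 26 = 42 - 26 = 16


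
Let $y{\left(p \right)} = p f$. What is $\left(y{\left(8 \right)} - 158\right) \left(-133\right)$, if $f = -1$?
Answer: $22078$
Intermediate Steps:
$y{\left(p \right)} = - p$ ($y{\left(p \right)} = p \left(-1\right) = - p$)
$\left(y{\left(8 \right)} - 158\right) \left(-133\right) = \left(\left(-1\right) 8 - 158\right) \left(-133\right) = \left(-8 - 158\right) \left(-133\right) = \left(-166\right) \left(-133\right) = 22078$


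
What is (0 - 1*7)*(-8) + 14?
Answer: 70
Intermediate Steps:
(0 - 1*7)*(-8) + 14 = (0 - 7)*(-8) + 14 = -7*(-8) + 14 = 56 + 14 = 70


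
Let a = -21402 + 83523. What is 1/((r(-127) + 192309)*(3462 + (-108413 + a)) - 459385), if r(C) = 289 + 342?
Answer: -1/8264079585 ≈ -1.2101e-10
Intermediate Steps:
a = 62121
r(C) = 631
1/((r(-127) + 192309)*(3462 + (-108413 + a)) - 459385) = 1/((631 + 192309)*(3462 + (-108413 + 62121)) - 459385) = 1/(192940*(3462 - 46292) - 459385) = 1/(192940*(-42830) - 459385) = 1/(-8263620200 - 459385) = 1/(-8264079585) = -1/8264079585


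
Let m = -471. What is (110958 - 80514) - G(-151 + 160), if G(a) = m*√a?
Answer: 31857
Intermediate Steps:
G(a) = -471*√a
(110958 - 80514) - G(-151 + 160) = (110958 - 80514) - (-471)*√(-151 + 160) = 30444 - (-471)*√9 = 30444 - (-471)*3 = 30444 - 1*(-1413) = 30444 + 1413 = 31857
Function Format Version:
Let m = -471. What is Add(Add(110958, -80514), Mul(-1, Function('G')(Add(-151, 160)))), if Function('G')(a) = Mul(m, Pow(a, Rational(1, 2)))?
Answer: 31857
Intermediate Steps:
Function('G')(a) = Mul(-471, Pow(a, Rational(1, 2)))
Add(Add(110958, -80514), Mul(-1, Function('G')(Add(-151, 160)))) = Add(Add(110958, -80514), Mul(-1, Mul(-471, Pow(Add(-151, 160), Rational(1, 2))))) = Add(30444, Mul(-1, Mul(-471, Pow(9, Rational(1, 2))))) = Add(30444, Mul(-1, Mul(-471, 3))) = Add(30444, Mul(-1, -1413)) = Add(30444, 1413) = 31857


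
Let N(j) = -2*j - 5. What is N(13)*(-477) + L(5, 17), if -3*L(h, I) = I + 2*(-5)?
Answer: 44354/3 ≈ 14785.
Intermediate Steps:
L(h, I) = 10/3 - I/3 (L(h, I) = -(I + 2*(-5))/3 = -(I - 10)/3 = -(-10 + I)/3 = 10/3 - I/3)
N(j) = -5 - 2*j
N(13)*(-477) + L(5, 17) = (-5 - 2*13)*(-477) + (10/3 - ⅓*17) = (-5 - 26)*(-477) + (10/3 - 17/3) = -31*(-477) - 7/3 = 14787 - 7/3 = 44354/3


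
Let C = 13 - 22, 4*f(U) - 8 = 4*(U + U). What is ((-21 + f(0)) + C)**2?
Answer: 784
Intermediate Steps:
f(U) = 2 + 2*U (f(U) = 2 + (4*(U + U))/4 = 2 + (4*(2*U))/4 = 2 + (8*U)/4 = 2 + 2*U)
C = -9
((-21 + f(0)) + C)**2 = ((-21 + (2 + 2*0)) - 9)**2 = ((-21 + (2 + 0)) - 9)**2 = ((-21 + 2) - 9)**2 = (-19 - 9)**2 = (-28)**2 = 784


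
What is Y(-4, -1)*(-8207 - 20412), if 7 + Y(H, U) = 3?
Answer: 114476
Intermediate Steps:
Y(H, U) = -4 (Y(H, U) = -7 + 3 = -4)
Y(-4, -1)*(-8207 - 20412) = -4*(-8207 - 20412) = -4*(-28619) = 114476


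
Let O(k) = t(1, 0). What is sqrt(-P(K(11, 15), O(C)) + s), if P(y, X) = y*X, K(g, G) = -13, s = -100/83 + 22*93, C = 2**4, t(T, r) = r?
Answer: sqrt(14086594)/83 ≈ 45.219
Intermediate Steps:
C = 16
s = 169718/83 (s = -100*1/83 + 2046 = -100/83 + 2046 = 169718/83 ≈ 2044.8)
O(k) = 0
P(y, X) = X*y
sqrt(-P(K(11, 15), O(C)) + s) = sqrt(-0*(-13) + 169718/83) = sqrt(-1*0 + 169718/83) = sqrt(0 + 169718/83) = sqrt(169718/83) = sqrt(14086594)/83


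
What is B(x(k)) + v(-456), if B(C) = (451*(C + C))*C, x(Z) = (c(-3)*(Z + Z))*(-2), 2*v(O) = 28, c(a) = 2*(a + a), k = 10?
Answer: 207820814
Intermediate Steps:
c(a) = 4*a (c(a) = 2*(2*a) = 4*a)
v(O) = 14 (v(O) = (½)*28 = 14)
x(Z) = 48*Z (x(Z) = ((4*(-3))*(Z + Z))*(-2) = -24*Z*(-2) = 48*Z)
B(C) = 902*C² (B(C) = (451*(2*C))*C = (902*C)*C = 902*C²)
B(x(k)) + v(-456) = 902*(48*10)² + 14 = 902*480² + 14 = 902*230400 + 14 = 207820800 + 14 = 207820814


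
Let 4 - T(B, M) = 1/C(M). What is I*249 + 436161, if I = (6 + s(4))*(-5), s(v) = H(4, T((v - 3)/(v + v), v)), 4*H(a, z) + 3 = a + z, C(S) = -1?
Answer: 853647/2 ≈ 4.2682e+5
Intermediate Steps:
T(B, M) = 5 (T(B, M) = 4 - 1/(-1) = 4 - (-1) = 4 - 1*(-1) = 4 + 1 = 5)
H(a, z) = -3/4 + a/4 + z/4 (H(a, z) = -3/4 + (a + z)/4 = -3/4 + (a/4 + z/4) = -3/4 + a/4 + z/4)
s(v) = 3/2 (s(v) = -3/4 + (1/4)*4 + (1/4)*5 = -3/4 + 1 + 5/4 = 3/2)
I = -75/2 (I = (6 + 3/2)*(-5) = (15/2)*(-5) = -75/2 ≈ -37.500)
I*249 + 436161 = -75/2*249 + 436161 = -18675/2 + 436161 = 853647/2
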